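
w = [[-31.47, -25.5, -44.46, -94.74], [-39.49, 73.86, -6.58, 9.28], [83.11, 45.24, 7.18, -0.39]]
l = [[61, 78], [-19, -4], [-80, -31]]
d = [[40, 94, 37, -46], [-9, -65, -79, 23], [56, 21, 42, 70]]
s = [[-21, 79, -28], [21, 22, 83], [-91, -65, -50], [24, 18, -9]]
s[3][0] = 24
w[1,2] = -6.58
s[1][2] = 83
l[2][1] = -31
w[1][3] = 9.28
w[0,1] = -25.5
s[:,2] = [-28, 83, -50, -9]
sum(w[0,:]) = -196.17000000000002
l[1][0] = -19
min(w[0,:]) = -94.74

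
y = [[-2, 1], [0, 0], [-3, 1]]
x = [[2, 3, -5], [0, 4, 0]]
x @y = [[11, -3], [0, 0]]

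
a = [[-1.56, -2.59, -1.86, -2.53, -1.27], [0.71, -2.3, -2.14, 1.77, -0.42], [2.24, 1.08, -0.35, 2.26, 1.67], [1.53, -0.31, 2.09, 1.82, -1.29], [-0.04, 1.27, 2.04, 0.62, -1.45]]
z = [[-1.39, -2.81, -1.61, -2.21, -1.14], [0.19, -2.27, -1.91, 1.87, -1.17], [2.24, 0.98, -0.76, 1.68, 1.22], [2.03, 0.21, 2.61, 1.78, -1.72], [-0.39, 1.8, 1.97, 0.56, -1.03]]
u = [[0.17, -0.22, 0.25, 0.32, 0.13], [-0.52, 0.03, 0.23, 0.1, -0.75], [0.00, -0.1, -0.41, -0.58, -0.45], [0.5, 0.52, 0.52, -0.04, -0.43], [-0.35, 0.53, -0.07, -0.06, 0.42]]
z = u + a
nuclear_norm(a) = 15.17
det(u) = -0.02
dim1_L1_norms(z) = [9.16, 7.41, 6.88, 8.35, 5.75]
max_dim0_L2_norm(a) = 4.28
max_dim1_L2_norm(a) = 4.54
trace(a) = -3.84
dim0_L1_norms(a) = [6.08, 7.55, 8.48, 9.0, 6.1]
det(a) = -36.01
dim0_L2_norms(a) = [3.21, 3.86, 4.09, 4.28, 2.89]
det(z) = -68.94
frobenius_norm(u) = 1.85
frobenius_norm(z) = 8.30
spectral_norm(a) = 6.11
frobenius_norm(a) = 8.28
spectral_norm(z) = 6.07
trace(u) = 0.17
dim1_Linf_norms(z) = [2.81, 2.27, 2.24, 2.61, 1.97]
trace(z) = -3.67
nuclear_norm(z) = 15.78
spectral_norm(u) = 1.11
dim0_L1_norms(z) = [6.24, 8.07, 8.86, 8.1, 6.28]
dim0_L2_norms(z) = [3.36, 4.16, 4.18, 3.83, 2.86]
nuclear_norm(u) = 3.69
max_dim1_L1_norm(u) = 2.01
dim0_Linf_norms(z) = [2.24, 2.81, 2.61, 2.21, 1.72]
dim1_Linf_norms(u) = [0.32, 0.75, 0.58, 0.52, 0.53]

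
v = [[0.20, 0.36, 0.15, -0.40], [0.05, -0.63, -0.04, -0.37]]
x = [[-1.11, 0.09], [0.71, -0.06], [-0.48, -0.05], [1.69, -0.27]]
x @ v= [[-0.22,-0.46,-0.17,0.41], [0.14,0.29,0.11,-0.26], [-0.10,-0.14,-0.07,0.21], [0.32,0.78,0.26,-0.58]]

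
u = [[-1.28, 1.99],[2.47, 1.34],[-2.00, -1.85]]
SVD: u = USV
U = [[0.05, -0.98], [0.72, 0.17], [-0.7, 0.11]]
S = [3.89, 2.41]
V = [[0.8, 0.6], [0.60, -0.80]]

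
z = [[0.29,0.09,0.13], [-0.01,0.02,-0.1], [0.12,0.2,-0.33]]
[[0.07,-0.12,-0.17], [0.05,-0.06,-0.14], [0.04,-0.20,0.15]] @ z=[[0.0, -0.03, 0.08],[-0.0, -0.02, 0.06],[0.03, 0.03, -0.02]]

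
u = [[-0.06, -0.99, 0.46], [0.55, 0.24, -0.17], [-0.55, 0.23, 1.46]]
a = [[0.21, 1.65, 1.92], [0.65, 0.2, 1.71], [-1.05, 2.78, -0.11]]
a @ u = [[-0.16, 0.63, 2.62], [-0.87, -0.20, 2.76], [1.65, 1.68, -1.12]]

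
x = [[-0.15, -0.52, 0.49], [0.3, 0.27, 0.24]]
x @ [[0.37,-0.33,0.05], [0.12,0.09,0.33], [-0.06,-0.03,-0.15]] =[[-0.15, -0.01, -0.25], [0.13, -0.08, 0.07]]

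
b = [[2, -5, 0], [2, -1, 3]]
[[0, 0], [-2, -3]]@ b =[[0, 0, 0], [-10, 13, -9]]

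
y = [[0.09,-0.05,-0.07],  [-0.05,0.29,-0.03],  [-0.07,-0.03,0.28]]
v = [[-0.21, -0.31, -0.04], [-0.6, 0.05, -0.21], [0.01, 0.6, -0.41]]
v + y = [[-0.12,-0.36,-0.11], [-0.65,0.34,-0.24], [-0.06,0.57,-0.13]]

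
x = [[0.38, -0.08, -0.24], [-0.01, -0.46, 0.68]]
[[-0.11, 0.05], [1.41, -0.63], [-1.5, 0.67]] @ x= [[-0.04, -0.01, 0.06], [0.54, 0.18, -0.77], [-0.58, -0.19, 0.82]]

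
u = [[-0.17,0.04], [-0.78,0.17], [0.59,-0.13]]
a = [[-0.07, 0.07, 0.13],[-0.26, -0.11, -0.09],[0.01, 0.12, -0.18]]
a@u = [[0.03, -0.01], [0.08, -0.02], [-0.2, 0.04]]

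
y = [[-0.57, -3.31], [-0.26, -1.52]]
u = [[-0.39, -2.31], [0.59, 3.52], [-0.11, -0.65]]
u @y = [[0.82, 4.8], [-1.25, -7.30], [0.23, 1.35]]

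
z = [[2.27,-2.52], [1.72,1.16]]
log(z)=[[1.21, -1.08], [0.74, 0.73]]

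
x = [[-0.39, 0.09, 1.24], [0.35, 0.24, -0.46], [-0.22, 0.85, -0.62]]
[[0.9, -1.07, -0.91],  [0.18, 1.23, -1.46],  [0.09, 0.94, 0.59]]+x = [[0.51, -0.98, 0.33], [0.53, 1.47, -1.92], [-0.13, 1.79, -0.03]]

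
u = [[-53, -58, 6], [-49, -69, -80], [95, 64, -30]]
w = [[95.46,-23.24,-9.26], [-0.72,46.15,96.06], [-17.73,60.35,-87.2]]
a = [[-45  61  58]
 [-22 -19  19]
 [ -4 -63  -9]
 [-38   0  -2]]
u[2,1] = 64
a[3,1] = 0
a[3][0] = -38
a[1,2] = 19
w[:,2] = [-9.26, 96.06, -87.2]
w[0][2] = -9.26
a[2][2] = -9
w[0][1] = -23.24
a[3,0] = -38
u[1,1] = -69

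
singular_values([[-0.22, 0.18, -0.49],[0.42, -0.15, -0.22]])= [0.57, 0.5]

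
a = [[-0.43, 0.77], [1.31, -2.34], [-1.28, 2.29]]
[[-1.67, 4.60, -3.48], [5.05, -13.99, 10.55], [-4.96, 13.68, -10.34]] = a @ [[-7.56, -5.57, -11.58], [-6.39, 2.86, -10.99]]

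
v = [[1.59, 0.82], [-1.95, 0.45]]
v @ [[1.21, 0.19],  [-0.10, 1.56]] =[[1.84, 1.58],  [-2.4, 0.33]]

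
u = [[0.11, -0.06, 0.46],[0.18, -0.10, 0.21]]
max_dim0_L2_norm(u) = 0.51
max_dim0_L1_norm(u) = 0.67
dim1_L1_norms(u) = [0.63, 0.49]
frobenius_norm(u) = 0.56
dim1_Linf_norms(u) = [0.46, 0.21]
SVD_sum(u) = [[0.16, -0.09, 0.44], [0.09, -0.05, 0.25]] + [[-0.05,0.03,0.02], [0.09,-0.05,-0.04]]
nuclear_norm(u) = 0.67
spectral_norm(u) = 0.55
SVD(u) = [[-0.87, -0.50],[-0.50, 0.87]] @ diag([0.545986904336069, 0.12529285811057345]) @ [[-0.34, 0.19, -0.92], [0.8, -0.45, -0.39]]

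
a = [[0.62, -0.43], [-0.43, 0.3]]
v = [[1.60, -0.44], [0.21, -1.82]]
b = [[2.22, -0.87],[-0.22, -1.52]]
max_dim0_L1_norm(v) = 2.26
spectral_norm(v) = 2.06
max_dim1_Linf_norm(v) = 1.82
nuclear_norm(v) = 3.43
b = a + v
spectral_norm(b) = 2.43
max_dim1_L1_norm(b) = 3.09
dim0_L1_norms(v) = [1.81, 2.26]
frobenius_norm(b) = 2.84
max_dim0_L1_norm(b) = 2.44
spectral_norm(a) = 0.92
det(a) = 0.00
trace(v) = -0.22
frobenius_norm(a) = 0.92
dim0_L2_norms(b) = [2.23, 1.75]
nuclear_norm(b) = 3.90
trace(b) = 0.70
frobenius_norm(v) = 2.47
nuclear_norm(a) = 0.92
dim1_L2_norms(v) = [1.66, 1.83]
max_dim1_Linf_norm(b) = 2.22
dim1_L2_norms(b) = [2.38, 1.54]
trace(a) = 0.92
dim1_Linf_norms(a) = [0.62, 0.43]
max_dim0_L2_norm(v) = 1.87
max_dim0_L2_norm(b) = 2.23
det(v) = -2.82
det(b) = -3.57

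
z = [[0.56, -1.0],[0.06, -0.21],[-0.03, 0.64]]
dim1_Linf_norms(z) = [1.0, 0.21, 0.64]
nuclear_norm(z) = 1.56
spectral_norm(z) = 1.31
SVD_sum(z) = [[0.45, -1.05],[0.08, -0.2],[-0.24, 0.55]] + [[0.11,0.05], [-0.02,-0.01], [0.21,0.09]]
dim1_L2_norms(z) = [1.15, 0.22, 0.64]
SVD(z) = [[-0.87, 0.48], [-0.17, -0.11], [0.46, 0.87]] @ diag([1.3061533687759521, 0.2564437116312889]) @ [[-0.39,  0.92], [0.92,  0.39]]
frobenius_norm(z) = 1.33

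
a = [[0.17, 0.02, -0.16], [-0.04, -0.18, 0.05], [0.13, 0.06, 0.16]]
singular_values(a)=[0.26, 0.22, 0.15]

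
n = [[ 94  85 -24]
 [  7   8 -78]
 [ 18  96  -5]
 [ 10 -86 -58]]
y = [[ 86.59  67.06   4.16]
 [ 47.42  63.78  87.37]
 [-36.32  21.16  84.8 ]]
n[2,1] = 96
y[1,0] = 47.42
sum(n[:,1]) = 103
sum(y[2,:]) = 69.64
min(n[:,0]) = 7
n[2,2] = -5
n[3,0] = 10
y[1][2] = 87.37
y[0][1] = 67.06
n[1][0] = 7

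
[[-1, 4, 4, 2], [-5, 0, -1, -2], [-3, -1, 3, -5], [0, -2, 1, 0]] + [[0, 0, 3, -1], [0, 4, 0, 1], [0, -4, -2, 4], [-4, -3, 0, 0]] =[[-1, 4, 7, 1], [-5, 4, -1, -1], [-3, -5, 1, -1], [-4, -5, 1, 0]]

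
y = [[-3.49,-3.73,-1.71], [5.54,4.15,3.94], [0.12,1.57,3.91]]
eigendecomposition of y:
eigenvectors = [[-0.46+0.41j,(-0.46-0.41j),-0.39+0.00j],  [(0.75+0j),(0.75-0j),(0.59+0j)],  [(-0.2-0.12j),(-0.2+0.12j),(0.7+0j)]]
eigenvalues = [(-0.29+2.39j), (-0.29-2.39j), (5.16+0j)]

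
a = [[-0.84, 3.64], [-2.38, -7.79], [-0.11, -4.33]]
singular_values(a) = [9.77, 1.88]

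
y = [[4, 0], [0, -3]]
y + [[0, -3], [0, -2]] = [[4, -3], [0, -5]]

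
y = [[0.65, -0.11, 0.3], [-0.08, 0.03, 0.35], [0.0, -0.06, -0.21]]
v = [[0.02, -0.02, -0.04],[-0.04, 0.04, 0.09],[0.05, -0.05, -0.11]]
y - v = [[0.63,-0.09,0.34], [-0.04,-0.01,0.26], [-0.05,-0.01,-0.1]]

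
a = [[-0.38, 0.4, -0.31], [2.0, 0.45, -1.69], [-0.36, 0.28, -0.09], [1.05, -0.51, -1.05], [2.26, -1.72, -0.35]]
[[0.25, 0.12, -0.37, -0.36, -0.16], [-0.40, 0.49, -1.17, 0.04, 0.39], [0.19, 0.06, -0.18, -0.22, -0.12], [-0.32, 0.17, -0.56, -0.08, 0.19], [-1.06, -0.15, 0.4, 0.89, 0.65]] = a @ [[-0.35, 0.03, 0.11, 0.49, 0.30], [0.18, 0.17, -0.24, 0.01, -0.01], [-0.13, -0.21, 0.76, 0.56, 0.12]]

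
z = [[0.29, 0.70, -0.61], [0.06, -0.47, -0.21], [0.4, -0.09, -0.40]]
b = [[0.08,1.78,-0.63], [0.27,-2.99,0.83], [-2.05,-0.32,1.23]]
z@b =[[1.46, -1.38, -0.35], [0.31, 1.58, -0.69], [0.83, 1.11, -0.82]]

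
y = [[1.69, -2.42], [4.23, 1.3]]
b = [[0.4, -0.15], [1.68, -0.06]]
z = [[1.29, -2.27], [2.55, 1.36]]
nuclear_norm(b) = 1.86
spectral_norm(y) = 4.57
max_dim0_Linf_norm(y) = 4.23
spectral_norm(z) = 2.89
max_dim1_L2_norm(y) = 4.43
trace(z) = 2.65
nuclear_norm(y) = 7.29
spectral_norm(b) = 1.73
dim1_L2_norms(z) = [2.61, 2.89]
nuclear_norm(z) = 5.50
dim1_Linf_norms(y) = [2.42, 4.23]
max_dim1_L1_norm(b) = 1.74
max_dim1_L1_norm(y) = 5.53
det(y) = 12.43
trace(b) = 0.34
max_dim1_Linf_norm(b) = 1.68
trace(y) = 2.99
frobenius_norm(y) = 5.32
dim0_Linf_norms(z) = [2.55, 2.27]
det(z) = 7.54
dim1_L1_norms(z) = [3.56, 3.91]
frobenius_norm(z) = 3.89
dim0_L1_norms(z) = [3.84, 3.63]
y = z + b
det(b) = 0.23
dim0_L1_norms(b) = [2.08, 0.21]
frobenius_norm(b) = 1.73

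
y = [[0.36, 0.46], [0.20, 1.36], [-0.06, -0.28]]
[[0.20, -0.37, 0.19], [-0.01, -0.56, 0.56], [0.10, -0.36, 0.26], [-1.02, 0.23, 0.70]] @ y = [[-0.01, -0.46], [-0.15, -0.92], [-0.05, -0.52], [-0.36, -0.35]]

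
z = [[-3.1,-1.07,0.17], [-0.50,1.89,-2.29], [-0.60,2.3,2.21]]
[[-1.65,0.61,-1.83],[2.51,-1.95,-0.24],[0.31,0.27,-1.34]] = z@ [[0.25, -0.03, 0.65], [0.73, -0.40, -0.21], [-0.55, 0.53, -0.21]]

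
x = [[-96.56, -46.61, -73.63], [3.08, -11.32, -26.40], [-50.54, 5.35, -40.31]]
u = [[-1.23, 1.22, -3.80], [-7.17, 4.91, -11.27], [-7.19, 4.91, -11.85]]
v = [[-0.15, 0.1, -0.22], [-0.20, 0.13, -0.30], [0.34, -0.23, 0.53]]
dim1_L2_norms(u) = [4.18, 14.23, 14.7]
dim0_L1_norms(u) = [15.59, 11.04, 26.92]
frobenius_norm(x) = 148.19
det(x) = -84764.49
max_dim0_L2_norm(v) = 0.65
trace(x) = -148.19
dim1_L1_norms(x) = [216.8, 40.8, 96.2]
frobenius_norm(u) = 20.89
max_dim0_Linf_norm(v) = 0.53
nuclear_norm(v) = 0.83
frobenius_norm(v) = 0.82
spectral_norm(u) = 20.86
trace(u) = -8.17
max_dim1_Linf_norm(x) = 96.56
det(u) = -1.67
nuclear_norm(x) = 192.97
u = x @ v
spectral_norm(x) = 144.02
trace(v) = 0.51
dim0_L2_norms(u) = [10.23, 7.05, 16.79]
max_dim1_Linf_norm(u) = 11.85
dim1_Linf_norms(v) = [0.22, 0.3, 0.53]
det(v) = 0.00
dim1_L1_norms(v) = [0.47, 0.63, 1.1]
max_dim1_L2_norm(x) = 130.07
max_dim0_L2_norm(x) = 109.03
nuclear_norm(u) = 21.92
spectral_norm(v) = 0.82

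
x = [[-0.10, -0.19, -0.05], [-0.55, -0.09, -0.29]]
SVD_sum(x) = [[-0.13, -0.03, -0.07], [-0.54, -0.13, -0.29]] + [[0.03,-0.16,0.02],[-0.01,0.04,-0.00]]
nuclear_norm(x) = 0.81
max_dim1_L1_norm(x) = 0.93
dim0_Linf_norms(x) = [0.55, 0.19, 0.29]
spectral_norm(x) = 0.64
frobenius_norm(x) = 0.67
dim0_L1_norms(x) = [0.65, 0.28, 0.34]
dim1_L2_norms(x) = [0.22, 0.63]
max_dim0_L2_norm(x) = 0.56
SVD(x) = [[-0.23, -0.97], [-0.97, 0.23]] @ diag([0.6443285919468251, 0.16775179760533648]) @ [[0.87, 0.2, 0.46],[-0.17, 0.98, -0.11]]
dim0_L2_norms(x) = [0.56, 0.21, 0.29]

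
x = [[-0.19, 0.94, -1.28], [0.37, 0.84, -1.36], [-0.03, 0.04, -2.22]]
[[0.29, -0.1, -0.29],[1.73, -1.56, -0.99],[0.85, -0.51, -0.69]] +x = [[0.1, 0.84, -1.57],[2.1, -0.72, -2.35],[0.82, -0.47, -2.91]]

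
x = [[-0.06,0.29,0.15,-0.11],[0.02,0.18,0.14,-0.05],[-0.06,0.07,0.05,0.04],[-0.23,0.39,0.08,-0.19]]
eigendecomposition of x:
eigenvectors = [[-0.41, -0.41, -0.54, 0.68], [-0.11, -0.55, -0.55, 0.67], [0.06, 0.62, 0.61, 0.11], [-0.91, -0.38, -0.19, 0.29]]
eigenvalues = [-0.25, 0.0, 0.03, 0.2]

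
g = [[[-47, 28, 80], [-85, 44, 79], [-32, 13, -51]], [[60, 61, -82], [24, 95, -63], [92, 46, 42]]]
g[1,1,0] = 24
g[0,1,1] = 44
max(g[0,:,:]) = 80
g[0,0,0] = -47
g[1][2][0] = 92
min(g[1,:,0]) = 24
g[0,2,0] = -32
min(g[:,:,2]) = -82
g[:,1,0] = [-85, 24]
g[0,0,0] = -47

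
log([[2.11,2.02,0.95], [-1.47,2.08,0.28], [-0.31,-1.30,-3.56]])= [[0.96-0.05j, 0.77-0.09j, (0.03-0.45j)], [(-0.64-0.03j), (0.94-0.06j), -0.11-0.29j], [(0.15+0.35j), (-0.03+0.64j), (1.24+3.25j)]]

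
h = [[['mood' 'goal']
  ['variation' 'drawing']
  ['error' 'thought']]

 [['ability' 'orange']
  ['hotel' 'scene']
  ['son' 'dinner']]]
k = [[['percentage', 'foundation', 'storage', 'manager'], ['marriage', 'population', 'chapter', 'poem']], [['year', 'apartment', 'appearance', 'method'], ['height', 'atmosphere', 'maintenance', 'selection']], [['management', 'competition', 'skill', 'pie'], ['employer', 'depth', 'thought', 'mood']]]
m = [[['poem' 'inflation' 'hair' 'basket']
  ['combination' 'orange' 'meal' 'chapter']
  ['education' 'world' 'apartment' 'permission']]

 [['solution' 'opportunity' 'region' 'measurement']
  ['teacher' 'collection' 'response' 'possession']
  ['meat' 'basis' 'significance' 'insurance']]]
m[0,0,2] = 'hair'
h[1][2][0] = 'son'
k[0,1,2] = 'chapter'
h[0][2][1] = 'thought'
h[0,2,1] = 'thought'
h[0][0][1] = 'goal'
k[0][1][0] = 'marriage'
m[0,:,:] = [['poem', 'inflation', 'hair', 'basket'], ['combination', 'orange', 'meal', 'chapter'], ['education', 'world', 'apartment', 'permission']]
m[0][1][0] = 'combination'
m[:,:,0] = [['poem', 'combination', 'education'], ['solution', 'teacher', 'meat']]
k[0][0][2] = 'storage'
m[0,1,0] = 'combination'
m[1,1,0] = 'teacher'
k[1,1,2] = 'maintenance'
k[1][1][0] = 'height'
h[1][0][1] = 'orange'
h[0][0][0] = 'mood'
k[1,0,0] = 'year'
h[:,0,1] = ['goal', 'orange']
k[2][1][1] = 'depth'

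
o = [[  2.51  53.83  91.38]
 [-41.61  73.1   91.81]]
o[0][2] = 91.38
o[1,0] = -41.61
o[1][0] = -41.61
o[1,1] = 73.1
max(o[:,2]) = 91.81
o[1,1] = 73.1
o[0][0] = 2.51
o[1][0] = -41.61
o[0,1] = 53.83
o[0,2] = 91.38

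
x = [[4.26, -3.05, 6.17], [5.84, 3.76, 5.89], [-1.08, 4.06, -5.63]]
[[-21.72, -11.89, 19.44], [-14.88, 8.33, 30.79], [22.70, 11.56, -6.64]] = x@[[0.71,-1.24,3.55],[0.69,3.28,0.89],[-3.67,0.55,1.14]]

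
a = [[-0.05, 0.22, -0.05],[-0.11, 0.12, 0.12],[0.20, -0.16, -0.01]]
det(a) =0.004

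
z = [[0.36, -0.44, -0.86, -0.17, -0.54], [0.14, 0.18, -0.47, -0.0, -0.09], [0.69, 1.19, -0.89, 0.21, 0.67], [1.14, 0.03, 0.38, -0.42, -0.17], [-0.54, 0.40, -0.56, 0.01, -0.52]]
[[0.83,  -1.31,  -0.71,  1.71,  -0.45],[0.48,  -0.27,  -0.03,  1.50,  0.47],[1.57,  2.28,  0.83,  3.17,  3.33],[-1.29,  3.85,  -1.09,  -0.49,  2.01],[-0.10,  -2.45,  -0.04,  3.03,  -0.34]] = z@[[-0.56, 2.33, -0.52, -0.36, 1.57], [-0.83, 1.07, 0.17, 2.22, 1.86], [-1.93, 1.37, -0.22, -2.18, 0.11], [-1.13, -2.17, 0.59, -1.06, -0.43], [2.19, 1.6, 0.99, -1.41, 0.33]]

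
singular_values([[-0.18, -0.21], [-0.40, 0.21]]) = [0.46, 0.27]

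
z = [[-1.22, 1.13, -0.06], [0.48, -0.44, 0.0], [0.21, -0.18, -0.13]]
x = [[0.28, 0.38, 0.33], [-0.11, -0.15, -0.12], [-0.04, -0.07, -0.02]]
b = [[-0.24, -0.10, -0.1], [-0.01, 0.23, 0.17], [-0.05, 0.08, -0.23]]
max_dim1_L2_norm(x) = 0.58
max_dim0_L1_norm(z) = 1.91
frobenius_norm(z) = 1.81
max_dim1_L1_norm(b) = 0.44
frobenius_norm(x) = 0.62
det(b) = 0.02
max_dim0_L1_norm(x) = 0.6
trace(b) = -0.24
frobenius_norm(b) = 0.47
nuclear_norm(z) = 1.95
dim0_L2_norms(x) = [0.3, 0.41, 0.35]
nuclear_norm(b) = 0.78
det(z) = 0.00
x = z @ b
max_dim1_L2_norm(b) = 0.29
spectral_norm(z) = 1.81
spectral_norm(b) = 0.36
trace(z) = -1.79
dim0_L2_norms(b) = [0.25, 0.26, 0.3]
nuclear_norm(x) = 0.65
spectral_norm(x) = 0.62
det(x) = 0.00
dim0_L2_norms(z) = [1.33, 1.23, 0.14]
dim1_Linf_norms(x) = [0.38, 0.15, 0.07]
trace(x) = 0.11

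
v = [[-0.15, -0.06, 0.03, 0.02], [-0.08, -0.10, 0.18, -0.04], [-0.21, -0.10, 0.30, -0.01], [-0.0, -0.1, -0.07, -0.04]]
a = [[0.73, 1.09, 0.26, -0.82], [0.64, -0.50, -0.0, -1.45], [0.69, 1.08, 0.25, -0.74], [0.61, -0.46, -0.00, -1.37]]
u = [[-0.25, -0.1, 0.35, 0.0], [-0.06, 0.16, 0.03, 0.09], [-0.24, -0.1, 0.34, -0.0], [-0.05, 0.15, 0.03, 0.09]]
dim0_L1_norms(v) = [0.44, 0.36, 0.58, 0.11]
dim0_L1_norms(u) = [0.6, 0.51, 0.75, 0.18]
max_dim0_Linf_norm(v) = 0.3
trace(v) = 0.01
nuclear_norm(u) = 0.89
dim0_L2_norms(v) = [0.27, 0.18, 0.36, 0.06]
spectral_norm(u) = 0.62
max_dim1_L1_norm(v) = 0.62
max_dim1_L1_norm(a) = 2.9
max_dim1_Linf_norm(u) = 0.35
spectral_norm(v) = 0.45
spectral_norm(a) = 2.65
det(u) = -0.00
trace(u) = 0.34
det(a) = -0.00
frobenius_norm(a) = 3.15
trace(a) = -0.89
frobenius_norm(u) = 0.67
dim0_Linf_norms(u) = [0.25, 0.16, 0.35, 0.09]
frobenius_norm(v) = 0.49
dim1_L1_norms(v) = [0.26, 0.4, 0.62, 0.21]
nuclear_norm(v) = 0.71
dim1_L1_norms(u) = [0.7, 0.34, 0.68, 0.32]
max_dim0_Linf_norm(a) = 1.45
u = a @ v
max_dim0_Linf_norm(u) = 0.35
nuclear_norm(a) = 4.36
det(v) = -0.00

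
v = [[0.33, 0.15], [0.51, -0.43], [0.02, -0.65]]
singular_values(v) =[0.85, 0.52]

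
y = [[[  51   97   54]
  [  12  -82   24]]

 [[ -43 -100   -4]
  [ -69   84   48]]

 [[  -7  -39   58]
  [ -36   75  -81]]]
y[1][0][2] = -4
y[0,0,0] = 51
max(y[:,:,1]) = 97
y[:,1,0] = [12, -69, -36]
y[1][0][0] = -43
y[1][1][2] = 48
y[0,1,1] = -82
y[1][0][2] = -4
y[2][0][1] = -39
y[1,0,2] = -4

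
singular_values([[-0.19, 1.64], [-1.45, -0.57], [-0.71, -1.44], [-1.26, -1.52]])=[3.1, 1.42]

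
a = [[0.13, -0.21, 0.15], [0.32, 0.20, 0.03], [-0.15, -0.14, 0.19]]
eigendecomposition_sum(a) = [[0.06+0.16j, (-0.1+0.08j), 0.09-0.02j], [0.18-0.06j, (0.09+0.11j), -0.02-0.09j], [(-0.05+0.11j), (-0.09-0.01j), 0.05+0.04j]] + [[0.06-0.16j, -0.10-0.08j, 0.09+0.02j], [0.18+0.06j, 0.09-0.11j, (-0.02+0.09j)], [-0.05-0.11j, -0.09+0.01j, 0.05-0.04j]] + [[(0.01+0j), -0.01+0.00j, -0.02-0.00j], [-0.03-0.00j, 0.03-0.00j, (0.06+0j)], [-0.04-0.00j, (0.04-0j), (0.09+0j)]]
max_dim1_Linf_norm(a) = 0.32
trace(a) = 0.52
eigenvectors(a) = [[-0.02-0.61j, (-0.02+0.61j), -0.20+0.00j], [-0.67+0.00j, -0.67-0.00j, (0.57+0j)], [0.30-0.31j, (0.3+0.31j), 0.80+0.00j]]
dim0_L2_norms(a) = [0.38, 0.32, 0.24]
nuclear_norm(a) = 0.87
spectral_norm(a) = 0.44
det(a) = 0.02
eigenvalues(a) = [(0.2+0.31j), (0.2-0.31j), (0.13+0j)]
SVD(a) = [[0.17, 0.87, -0.46],  [-0.81, 0.39, 0.44],  [0.56, 0.30, 0.77]] @ diag([0.4372438954778303, 0.3138640716429251, 0.12372194792799295]) @ [[-0.74,-0.63,0.25], [0.62,-0.47,0.63], [-0.29,0.62,0.73]]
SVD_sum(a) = [[-0.05, -0.05, 0.02], [0.26, 0.22, -0.09], [-0.18, -0.16, 0.06]] + [[0.17, -0.13, 0.17], [0.08, -0.06, 0.08], [0.06, -0.04, 0.06]] + [[0.02, -0.04, -0.04], [-0.02, 0.03, 0.04], [-0.03, 0.06, 0.07]]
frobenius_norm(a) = 0.55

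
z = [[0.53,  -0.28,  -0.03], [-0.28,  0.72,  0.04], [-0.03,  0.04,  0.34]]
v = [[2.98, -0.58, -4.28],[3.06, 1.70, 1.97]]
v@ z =[[1.87, -1.42, -1.57],[1.09, 0.45, 0.65]]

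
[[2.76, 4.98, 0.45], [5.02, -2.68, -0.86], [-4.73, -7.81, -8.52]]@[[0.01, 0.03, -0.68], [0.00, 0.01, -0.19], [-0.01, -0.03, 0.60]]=[[0.02, 0.12, -2.55],[0.06, 0.15, -3.42],[0.04, 0.04, -0.41]]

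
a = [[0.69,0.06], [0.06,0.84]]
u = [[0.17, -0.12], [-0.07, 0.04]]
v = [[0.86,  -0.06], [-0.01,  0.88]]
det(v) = 0.76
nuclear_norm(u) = 0.23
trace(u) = 0.21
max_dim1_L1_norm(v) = 0.92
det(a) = 0.58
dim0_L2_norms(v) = [0.86, 0.88]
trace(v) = 1.74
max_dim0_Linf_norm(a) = 0.84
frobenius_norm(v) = 1.23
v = a + u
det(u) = -0.00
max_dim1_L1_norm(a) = 0.9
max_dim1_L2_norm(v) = 0.88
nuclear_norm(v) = 1.74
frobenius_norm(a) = 1.09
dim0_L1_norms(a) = [0.75, 0.9]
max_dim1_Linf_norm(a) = 0.84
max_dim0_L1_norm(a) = 0.9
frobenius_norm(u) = 0.22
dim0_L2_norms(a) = [0.69, 0.84]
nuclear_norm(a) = 1.53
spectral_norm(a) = 0.86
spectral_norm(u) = 0.22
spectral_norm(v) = 0.91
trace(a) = 1.53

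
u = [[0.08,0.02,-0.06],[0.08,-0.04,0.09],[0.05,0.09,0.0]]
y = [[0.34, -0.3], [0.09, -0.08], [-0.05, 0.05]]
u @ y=[[0.03, -0.03], [0.02, -0.02], [0.03, -0.02]]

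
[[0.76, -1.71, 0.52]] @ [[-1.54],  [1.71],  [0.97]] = [[-3.59]]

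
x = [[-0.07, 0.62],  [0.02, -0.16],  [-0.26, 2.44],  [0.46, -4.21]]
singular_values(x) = [4.94, 0.01]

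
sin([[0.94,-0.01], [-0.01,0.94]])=[[0.81, -0.01], [-0.01, 0.81]]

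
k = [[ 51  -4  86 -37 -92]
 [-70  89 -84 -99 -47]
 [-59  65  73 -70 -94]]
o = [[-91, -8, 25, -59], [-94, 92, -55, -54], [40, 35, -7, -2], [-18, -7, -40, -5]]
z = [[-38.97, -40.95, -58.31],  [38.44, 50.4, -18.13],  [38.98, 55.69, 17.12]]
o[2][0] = 40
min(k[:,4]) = -94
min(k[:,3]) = -99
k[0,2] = 86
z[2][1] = 55.69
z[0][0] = -38.97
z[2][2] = 17.12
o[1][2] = -55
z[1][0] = 38.44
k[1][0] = -70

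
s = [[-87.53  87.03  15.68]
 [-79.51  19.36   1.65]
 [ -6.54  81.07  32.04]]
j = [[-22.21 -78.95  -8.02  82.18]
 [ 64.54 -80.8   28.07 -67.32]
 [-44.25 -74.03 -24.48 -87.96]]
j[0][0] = -22.21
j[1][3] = -67.32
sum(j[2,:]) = -230.71999999999997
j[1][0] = 64.54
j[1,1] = -80.8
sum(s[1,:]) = -58.50000000000001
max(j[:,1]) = -74.03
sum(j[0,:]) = -26.999999999999986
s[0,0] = -87.53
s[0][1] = 87.03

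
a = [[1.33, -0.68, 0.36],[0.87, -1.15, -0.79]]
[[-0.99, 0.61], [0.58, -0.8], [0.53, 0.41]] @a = [[-0.79, -0.03, -0.84],[0.08, 0.53, 0.84],[1.06, -0.83, -0.13]]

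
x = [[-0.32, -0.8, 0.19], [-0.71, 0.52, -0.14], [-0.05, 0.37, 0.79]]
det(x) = -0.65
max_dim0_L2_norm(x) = 1.02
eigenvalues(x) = [(-0.77+0j), (0.88+0.26j), (0.88-0.26j)]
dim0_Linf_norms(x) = [0.71, 0.8, 0.79]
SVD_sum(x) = [[0.17, -0.62, -0.10], [-0.17, 0.63, 0.1], [-0.13, 0.47, 0.08]] + [[0.04, -0.02, 0.2], [-0.07, 0.03, -0.33], [0.15, -0.08, 0.7]] + [[-0.53, -0.16, 0.09],[-0.47, -0.14, 0.08],[-0.07, -0.02, 0.01]]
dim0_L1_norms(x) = [1.08, 1.69, 1.12]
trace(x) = 0.99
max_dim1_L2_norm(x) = 0.89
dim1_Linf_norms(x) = [0.8, 0.71, 0.79]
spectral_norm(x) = 1.05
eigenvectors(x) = [[(0.88+0j), (0.07+0.32j), 0.07-0.32j], [(0.47+0j), (-0.18-0.5j), -0.18+0.50j], [-0.08+0.00j, -0.78+0.00j, (-0.78-0j)]]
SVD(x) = [[-0.62,-0.25,-0.74],[0.63,0.41,-0.66],[0.47,-0.88,-0.10]] @ diag([1.0460064935173254, 0.8199954459750484, 0.754703838667706]) @ [[-0.26, 0.95, 0.16], [-0.2, 0.1, -0.97], [0.94, 0.28, -0.17]]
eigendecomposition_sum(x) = [[-0.57+0.00j, -0.36-0.00j, (0.04-0j)], [(-0.31+0j), -0.20-0.00j, (0.02-0j)], [(0.05-0j), 0.03+0.00j, (-0+0j)]] + [[(0.13-0j),-0.22-0.03j,0.08-0.18j],[(-0.2+0.04j),(0.36-0.01j),-0.08+0.32j],[-0.05+0.30j,0.17-0.50j,0.40+0.27j]] + [[0.13+0.00j, -0.22+0.03j, (0.08+0.18j)], [(-0.2-0.04j), 0.36+0.01j, (-0.08-0.32j)], [-0.05-0.30j, (0.17+0.5j), (0.4-0.27j)]]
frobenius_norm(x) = 1.53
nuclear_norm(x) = 2.62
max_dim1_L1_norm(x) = 1.37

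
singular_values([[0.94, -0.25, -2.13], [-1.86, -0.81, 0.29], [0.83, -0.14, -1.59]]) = [3.18, 1.68, 0.01]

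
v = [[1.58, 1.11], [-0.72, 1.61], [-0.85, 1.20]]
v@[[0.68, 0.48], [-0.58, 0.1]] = [[0.43, 0.87], [-1.42, -0.18], [-1.27, -0.29]]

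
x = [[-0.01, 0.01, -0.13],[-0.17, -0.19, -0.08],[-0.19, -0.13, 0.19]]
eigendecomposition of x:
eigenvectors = [[0.15,0.63,-0.41], [0.93,-0.77,-0.01], [0.34,0.09,0.91]]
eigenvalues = [-0.25, -0.04, 0.28]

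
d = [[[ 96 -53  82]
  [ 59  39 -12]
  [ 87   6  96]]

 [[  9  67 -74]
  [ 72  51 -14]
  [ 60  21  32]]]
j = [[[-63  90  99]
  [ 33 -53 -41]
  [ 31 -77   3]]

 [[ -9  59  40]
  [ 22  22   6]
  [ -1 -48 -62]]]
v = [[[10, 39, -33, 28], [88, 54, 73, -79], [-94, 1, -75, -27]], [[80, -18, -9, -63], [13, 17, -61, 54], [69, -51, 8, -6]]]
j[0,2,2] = 3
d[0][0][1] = -53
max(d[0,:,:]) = 96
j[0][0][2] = 99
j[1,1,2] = 6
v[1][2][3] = -6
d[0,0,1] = -53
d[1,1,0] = 72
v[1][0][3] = -63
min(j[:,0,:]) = -63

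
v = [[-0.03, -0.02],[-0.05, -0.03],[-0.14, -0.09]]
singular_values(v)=[0.18, 0.0]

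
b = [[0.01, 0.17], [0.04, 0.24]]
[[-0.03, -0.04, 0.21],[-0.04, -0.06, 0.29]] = b@[[0.02,0.03,-0.14], [-0.18,-0.24,1.25]]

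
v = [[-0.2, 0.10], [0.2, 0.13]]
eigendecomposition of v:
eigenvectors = [[-0.89, -0.25],[0.46, -0.97]]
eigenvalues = [-0.25, 0.18]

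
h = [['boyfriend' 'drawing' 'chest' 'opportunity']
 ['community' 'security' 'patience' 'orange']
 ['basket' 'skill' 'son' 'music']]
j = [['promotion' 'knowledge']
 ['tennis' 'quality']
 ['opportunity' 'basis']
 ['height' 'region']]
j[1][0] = 'tennis'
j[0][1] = 'knowledge'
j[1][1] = 'quality'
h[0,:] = ['boyfriend', 'drawing', 'chest', 'opportunity']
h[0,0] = 'boyfriend'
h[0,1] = 'drawing'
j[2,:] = ['opportunity', 'basis']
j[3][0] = 'height'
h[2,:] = ['basket', 'skill', 'son', 'music']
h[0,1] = 'drawing'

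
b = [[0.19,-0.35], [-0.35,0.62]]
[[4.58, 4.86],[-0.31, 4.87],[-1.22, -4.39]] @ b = [[-0.83, 1.41], [-1.76, 3.13], [1.30, -2.29]]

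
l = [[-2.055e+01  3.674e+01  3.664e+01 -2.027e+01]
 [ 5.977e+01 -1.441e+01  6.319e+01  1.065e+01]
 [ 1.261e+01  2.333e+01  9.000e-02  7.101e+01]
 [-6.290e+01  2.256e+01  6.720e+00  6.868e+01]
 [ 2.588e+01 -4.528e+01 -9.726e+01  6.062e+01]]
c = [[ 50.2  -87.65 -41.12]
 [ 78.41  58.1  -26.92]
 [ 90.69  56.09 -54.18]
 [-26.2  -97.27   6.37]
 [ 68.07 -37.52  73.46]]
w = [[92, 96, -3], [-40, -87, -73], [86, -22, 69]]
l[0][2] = 36.64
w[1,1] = -87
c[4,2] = 73.46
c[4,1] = -37.52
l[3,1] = 22.56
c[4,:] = [68.07, -37.52, 73.46]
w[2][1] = -22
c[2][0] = 90.69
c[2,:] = [90.69, 56.09, -54.18]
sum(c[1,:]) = 109.58999999999999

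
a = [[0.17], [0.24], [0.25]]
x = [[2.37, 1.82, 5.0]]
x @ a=[[2.09]]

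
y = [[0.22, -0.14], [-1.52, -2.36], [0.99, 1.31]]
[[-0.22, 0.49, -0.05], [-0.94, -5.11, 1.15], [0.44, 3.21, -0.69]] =y @ [[-0.53,2.57,-0.37], [0.74,0.51,-0.25]]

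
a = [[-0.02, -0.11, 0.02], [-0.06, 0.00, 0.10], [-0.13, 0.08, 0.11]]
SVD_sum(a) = [[0.01, -0.0, -0.01], [-0.07, 0.04, 0.07], [-0.12, 0.07, 0.12]] + [[-0.02, -0.10, 0.04], [-0.01, -0.04, 0.01], [0.0, 0.02, -0.01]] + [[-0.01, -0.0, -0.01], [0.02, 0.00, 0.02], [-0.01, -0.0, -0.01]]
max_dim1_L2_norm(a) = 0.19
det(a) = 0.00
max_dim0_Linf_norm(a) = 0.13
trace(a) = 0.09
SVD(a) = [[0.06,0.93,0.37], [-0.49,0.35,-0.80], [-0.87,-0.14,0.48]] @ diag([0.21526118565234556, 0.12122913922664481, 0.02942987859154745]) @ [[0.66, -0.35, -0.67], [-0.18, -0.93, 0.32], [-0.73, -0.09, -0.67]]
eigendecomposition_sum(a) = [[(0.02+0j), (-0.02-0j), (-0.02+0j)],[(-0.06-0j), 0.06+0.00j, (0.06+0j)],[-0.10-0.00j, 0.10+0.00j, (0.11+0j)]] + [[-0.02+0.02j, -0.04-0.05j, (0.02+0.03j)], [-0.00+0.01j, -0.03-0.00j, (0.02+0j)], [(-0.02+0j), (-0.01-0.04j), 0.00+0.02j]] + [[-0.02-0.02j, -0.04+0.05j, (0.02-0.03j)], [(-0-0.01j), (-0.03+0j), 0.02-0.00j], [-0.02-0.00j, -0.01+0.04j, -0.02j]]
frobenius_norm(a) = 0.25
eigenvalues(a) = [(0.19+0j), (-0.05+0.04j), (-0.05-0.04j)]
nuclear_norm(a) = 0.37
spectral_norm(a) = 0.22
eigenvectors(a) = [[0.19+0.00j, (-0.78+0j), (-0.78-0j)], [(-0.51+0j), (-0.28+0.25j), (-0.28-0.25j)], [-0.84+0.00j, (-0.43-0.24j), -0.43+0.24j]]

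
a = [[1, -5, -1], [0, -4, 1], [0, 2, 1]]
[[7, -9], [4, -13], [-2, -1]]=a @ [[2, -4], [-1, 2], [0, -5]]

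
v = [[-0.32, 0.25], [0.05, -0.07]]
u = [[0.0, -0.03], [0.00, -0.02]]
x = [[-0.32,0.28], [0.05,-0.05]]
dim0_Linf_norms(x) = [0.32, 0.28]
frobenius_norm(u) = 0.04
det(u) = 0.00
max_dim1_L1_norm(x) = 0.6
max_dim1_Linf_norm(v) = 0.32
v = x + u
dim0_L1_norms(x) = [0.37, 0.33]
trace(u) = -0.02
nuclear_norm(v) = 0.44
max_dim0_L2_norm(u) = 0.04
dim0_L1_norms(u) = [0.0, 0.05]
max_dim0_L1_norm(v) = 0.37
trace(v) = -0.39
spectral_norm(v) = 0.41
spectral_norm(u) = 0.04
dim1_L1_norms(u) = [0.03, 0.02]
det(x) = 0.00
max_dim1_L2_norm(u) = 0.03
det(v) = 0.01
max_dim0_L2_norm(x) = 0.32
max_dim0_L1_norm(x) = 0.37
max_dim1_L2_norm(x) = 0.43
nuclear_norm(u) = 0.04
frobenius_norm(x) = 0.43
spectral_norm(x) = 0.43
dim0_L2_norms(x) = [0.32, 0.28]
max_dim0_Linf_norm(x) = 0.32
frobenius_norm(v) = 0.42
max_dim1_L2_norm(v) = 0.41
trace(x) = -0.37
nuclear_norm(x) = 0.44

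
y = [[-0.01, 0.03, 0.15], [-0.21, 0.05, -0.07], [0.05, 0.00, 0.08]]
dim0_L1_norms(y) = [0.27, 0.08, 0.3]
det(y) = -0.00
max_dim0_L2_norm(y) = 0.22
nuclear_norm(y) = 0.40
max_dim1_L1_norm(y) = 0.33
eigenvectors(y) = [[0.14, -0.31, 0.18],[-0.94, -0.93, 0.97],[0.30, 0.18, -0.16]]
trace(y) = 0.12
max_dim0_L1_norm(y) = 0.3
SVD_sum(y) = [[0.06, -0.01, 0.04], [-0.18, 0.03, -0.12], [0.07, -0.01, 0.05]] + [[-0.07,0.04,0.11], [-0.03,0.02,0.05], [-0.02,0.01,0.03]] + [[-0.0, -0.00, 0.0],[0.0, 0.00, -0.00],[0.00, 0.0, -0.00]]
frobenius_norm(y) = 0.29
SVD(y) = [[0.28, 0.89, -0.37], [-0.9, 0.38, 0.23], [0.35, 0.27, 0.90]] @ diag([0.24468349043024415, 0.15501552041049255, 0.00042183259332911123]) @ [[0.83, -0.15, 0.54], [-0.48, 0.29, 0.82], [0.28, 0.94, -0.17]]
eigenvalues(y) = [0.1, -0.01, 0.02]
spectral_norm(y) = 0.24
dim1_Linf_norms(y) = [0.15, 0.21, 0.08]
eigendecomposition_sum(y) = [[0.02, 0.01, 0.07], [-0.10, -0.05, -0.46], [0.03, 0.02, 0.14]] + [[-0.01, 0.01, 0.02], [-0.03, 0.02, 0.07], [0.01, -0.0, -0.01]] + [[-0.01,0.02,0.06],  [-0.08,0.09,0.32],  [0.01,-0.01,-0.05]]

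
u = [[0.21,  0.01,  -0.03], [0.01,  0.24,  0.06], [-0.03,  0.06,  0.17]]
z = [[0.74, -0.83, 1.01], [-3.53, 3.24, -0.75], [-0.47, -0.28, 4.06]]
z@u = [[0.12, -0.13, 0.1], [-0.69, 0.7, 0.17], [-0.22, 0.17, 0.69]]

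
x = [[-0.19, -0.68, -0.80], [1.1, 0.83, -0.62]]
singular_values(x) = [1.53, 1.04]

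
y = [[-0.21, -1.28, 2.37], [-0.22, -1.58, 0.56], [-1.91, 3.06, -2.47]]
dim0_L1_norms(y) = [2.34, 5.92, 5.4]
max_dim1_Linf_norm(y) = 3.06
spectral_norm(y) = 5.12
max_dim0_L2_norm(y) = 3.67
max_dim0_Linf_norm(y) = 3.06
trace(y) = -4.26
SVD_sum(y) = [[0.67, -1.68, 1.55],[0.40, -1.0, 0.92],[-1.22, 3.03, -2.80]] + [[-1.01,0.24,0.69],[-0.15,0.04,0.10],[-0.61,0.14,0.42]] + [[0.12, 0.16, 0.12], [-0.47, -0.62, -0.47], [-0.09, -0.11, -0.09]]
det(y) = -7.14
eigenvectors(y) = [[0.75+0.00j,(0.75-0j),(-0.75+0j)],  [(0.12+0.23j),(0.12-0.23j),(-0.47+0j)],  [(-0.15+0.58j),-0.15-0.58j,(0.47+0j)]]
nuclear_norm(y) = 7.54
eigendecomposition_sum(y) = [[(-0.56+1.02j), 1.31-0.76j, (0.42+0.87j)], [-0.40-0.01j, 0.43+0.28j, (-0.2+0.26j)], [(-0.67-0.64j), 0.32+1.17j, -0.76+0.15j]] + [[(-0.56-1.02j), 1.31+0.76j, 0.42-0.87j], [(-0.4+0.01j), 0.43-0.28j, (-0.2-0.26j)], [(-0.67+0.64j), (0.32-1.17j), (-0.76-0.15j)]] + [[(0.91+0j),(-3.89-0j),(1.53+0j)], [0.57+0.00j,(-2.44-0j),0.96+0.00j], [-0.57-0.00j,(2.42+0j),-0.95-0.00j]]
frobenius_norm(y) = 5.41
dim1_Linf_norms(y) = [2.37, 1.58, 3.06]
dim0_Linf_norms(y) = [1.91, 3.06, 2.47]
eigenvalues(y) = [(-0.89+1.44j), (-0.89-1.44j), (-2.49+0j)]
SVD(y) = [[0.47, -0.85, -0.25], [0.28, -0.13, 0.95], [-0.84, -0.51, 0.17]] @ diag([5.11994190364989, 1.467091130934858, 0.9509145686034174]) @ [[0.28, -0.7, 0.65], [0.81, -0.19, -0.56], [-0.52, -0.68, -0.52]]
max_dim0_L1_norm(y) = 5.92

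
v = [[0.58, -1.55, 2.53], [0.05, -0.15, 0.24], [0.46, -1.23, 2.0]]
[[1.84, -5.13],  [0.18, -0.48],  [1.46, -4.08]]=v @ [[0.15, -3.25], [-2.19, 4.25], [-0.65, 1.32]]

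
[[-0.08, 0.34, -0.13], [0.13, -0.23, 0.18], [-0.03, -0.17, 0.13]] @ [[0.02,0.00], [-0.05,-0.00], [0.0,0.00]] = [[-0.02, 0.00], [0.01, 0.0], [0.01, 0.0]]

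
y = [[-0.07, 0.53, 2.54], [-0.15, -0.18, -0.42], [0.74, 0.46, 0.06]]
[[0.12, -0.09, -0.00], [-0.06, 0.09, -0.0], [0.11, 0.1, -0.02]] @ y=[[0.01, 0.08, 0.34],  [-0.01, -0.05, -0.19],  [-0.04, 0.03, 0.24]]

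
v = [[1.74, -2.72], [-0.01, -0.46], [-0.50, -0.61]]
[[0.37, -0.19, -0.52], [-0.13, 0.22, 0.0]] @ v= [[0.91,-0.60], [-0.23,0.25]]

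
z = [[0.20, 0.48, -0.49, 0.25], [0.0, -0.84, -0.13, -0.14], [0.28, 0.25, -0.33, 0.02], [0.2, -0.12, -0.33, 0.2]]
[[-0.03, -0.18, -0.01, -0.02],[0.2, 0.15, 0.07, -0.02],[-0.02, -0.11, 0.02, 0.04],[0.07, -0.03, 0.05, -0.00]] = z@[[-0.04,-0.02,0.14,0.28],[-0.22,-0.20,-0.09,0.02],[-0.14,0.16,-0.01,0.12],[0.05,-0.0,0.02,-0.09]]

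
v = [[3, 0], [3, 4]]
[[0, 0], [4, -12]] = v @ [[0, 0], [1, -3]]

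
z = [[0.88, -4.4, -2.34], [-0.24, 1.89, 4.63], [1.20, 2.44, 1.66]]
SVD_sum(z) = [[0.17,-3.35,-3.41],[-0.17,3.25,3.3],[-0.1,2.0,2.03]] + [[0.07, -1.08, 1.07], [0.08, -1.35, 1.33], [-0.02, 0.37, -0.36]] + [[0.64, 0.04, -0.00], [-0.15, -0.01, 0.0], [1.33, 0.07, -0.01]]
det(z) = -26.70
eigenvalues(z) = [(-2.26+0j), (3.34+0.8j), (3.34-0.8j)]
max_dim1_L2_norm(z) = 5.06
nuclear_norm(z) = 11.21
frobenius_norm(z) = 7.80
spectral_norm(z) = 7.24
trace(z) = 4.43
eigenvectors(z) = [[-0.50+0.00j, (-0.88+0j), (-0.88-0j)], [-0.66+0.00j, (0.45+0.1j), 0.45-0.10j], [0.56+0.00j, (0.08+0.11j), 0.08-0.11j]]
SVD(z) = [[0.66, -0.61, -0.43], [-0.64, -0.76, 0.10], [-0.39, 0.21, -0.90]] @ diag([7.24177772610959, 2.486720294971078, 1.4827938292972214]) @ [[0.04, -0.70, -0.71], [-0.04, 0.71, -0.7], [-1.0, -0.06, 0.0]]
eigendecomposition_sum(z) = [[(-0.35+0j),-0.81+0.00j,0.75+0.00j], [(-0.46+0j),(-1.07+0j),0.99+0.00j], [0.39-0.00j,0.91-0.00j,-0.84-0.00j]] + [[0.61+3.68j,-1.79+4.84j,(-1.55+8.93j)],  [0.11-1.96j,(1.48-2.28j),(1.82-4.4j)],  [0.40-0.41j,(0.76-0.21j),1.25-0.60j]] + [[0.61-3.68j,(-1.79-4.84j),-1.55-8.93j], [0.11+1.96j,1.48+2.28j,(1.82+4.4j)], [(0.4+0.41j),(0.76+0.21j),1.25+0.60j]]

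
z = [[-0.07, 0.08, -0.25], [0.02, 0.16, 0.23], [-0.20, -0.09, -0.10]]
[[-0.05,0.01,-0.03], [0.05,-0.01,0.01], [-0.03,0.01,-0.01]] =z@[[0.01, -0.02, 0.02], [0.05, -0.02, -0.08], [0.2, -0.03, 0.09]]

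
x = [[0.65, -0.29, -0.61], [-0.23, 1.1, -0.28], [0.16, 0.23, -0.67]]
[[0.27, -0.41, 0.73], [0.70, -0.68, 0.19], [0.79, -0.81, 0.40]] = x@[[-0.72,  0.42,  1.07], [0.16,  -0.22,  0.34], [-1.29,  1.23,  -0.22]]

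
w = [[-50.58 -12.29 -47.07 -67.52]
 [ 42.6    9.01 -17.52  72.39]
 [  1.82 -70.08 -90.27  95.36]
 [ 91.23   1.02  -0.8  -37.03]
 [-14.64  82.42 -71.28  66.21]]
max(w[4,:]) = 82.42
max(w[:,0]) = 91.23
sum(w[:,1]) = 10.079999999999998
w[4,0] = -14.64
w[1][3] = 72.39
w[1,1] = 9.01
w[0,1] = -12.29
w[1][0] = 42.6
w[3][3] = -37.03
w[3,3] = -37.03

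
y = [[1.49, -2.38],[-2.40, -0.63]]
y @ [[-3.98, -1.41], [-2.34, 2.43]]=[[-0.36, -7.88], [11.03, 1.85]]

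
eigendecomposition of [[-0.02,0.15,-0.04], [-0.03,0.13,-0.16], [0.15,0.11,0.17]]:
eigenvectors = [[-0.85+0.00j, -0.09-0.39j, (-0.09+0.39j)], [(0.27+0j), (0.17-0.59j), 0.17+0.59j], [0.45+0.00j, (-0.68+0j), -0.68-0.00j]]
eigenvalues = [(-0.05+0j), (0.16+0.18j), (0.16-0.18j)]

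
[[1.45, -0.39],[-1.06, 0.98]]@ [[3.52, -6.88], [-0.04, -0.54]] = [[5.12, -9.77], [-3.77, 6.76]]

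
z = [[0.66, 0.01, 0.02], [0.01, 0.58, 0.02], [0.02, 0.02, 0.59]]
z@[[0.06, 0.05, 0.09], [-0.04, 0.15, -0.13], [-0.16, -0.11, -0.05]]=[[0.04, 0.03, 0.06], [-0.03, 0.09, -0.08], [-0.09, -0.06, -0.03]]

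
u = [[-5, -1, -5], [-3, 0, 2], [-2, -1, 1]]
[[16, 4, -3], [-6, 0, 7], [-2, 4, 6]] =u @ [[0, 0, -1], [-1, -4, -2], [-3, 0, 2]]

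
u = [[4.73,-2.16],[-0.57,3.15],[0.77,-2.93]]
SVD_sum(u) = [[3.45,-3.44], [-1.86,1.85], [1.85,-1.84]] + [[1.28, 1.28], [1.29, 1.3], [-1.08, -1.09]]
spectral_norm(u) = 6.12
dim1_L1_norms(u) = [6.89, 3.72, 3.7]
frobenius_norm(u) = 6.82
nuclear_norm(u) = 9.12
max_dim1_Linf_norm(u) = 4.73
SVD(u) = [[-0.80,-0.6], [0.43,-0.61], [-0.43,0.51]] @ diag([6.123754678533732, 2.9938818675986902]) @ [[-0.71, 0.71], [-0.71, -0.71]]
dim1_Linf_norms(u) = [4.73, 3.15, 2.93]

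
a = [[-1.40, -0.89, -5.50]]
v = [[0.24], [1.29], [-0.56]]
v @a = [[-0.34, -0.21, -1.32], [-1.81, -1.15, -7.1], [0.78, 0.5, 3.08]]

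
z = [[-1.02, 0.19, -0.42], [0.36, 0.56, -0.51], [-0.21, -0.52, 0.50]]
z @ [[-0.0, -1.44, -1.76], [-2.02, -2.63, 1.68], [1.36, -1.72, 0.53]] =[[-0.96, 1.69, 1.89], [-1.82, -1.11, 0.04], [1.73, 0.81, -0.24]]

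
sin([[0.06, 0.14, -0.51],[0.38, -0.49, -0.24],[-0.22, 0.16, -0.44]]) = [[0.07, 0.12, -0.49], [0.37, -0.47, -0.24], [-0.2, 0.14, -0.42]]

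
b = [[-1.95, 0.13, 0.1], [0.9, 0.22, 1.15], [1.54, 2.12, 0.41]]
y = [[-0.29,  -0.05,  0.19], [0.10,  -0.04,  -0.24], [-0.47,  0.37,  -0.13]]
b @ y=[[0.53, 0.13, -0.41], [-0.78, 0.37, -0.03], [-0.43, -0.01, -0.27]]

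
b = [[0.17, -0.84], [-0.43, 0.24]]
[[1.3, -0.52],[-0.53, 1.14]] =b @[[0.42, -2.59],[-1.46, 0.09]]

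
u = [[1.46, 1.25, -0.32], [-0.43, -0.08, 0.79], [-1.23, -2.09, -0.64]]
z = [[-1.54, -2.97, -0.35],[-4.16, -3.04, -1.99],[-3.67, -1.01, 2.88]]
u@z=[[-6.27, -7.81, -3.92], [-1.90, 0.72, 2.58], [12.94, 10.65, 2.75]]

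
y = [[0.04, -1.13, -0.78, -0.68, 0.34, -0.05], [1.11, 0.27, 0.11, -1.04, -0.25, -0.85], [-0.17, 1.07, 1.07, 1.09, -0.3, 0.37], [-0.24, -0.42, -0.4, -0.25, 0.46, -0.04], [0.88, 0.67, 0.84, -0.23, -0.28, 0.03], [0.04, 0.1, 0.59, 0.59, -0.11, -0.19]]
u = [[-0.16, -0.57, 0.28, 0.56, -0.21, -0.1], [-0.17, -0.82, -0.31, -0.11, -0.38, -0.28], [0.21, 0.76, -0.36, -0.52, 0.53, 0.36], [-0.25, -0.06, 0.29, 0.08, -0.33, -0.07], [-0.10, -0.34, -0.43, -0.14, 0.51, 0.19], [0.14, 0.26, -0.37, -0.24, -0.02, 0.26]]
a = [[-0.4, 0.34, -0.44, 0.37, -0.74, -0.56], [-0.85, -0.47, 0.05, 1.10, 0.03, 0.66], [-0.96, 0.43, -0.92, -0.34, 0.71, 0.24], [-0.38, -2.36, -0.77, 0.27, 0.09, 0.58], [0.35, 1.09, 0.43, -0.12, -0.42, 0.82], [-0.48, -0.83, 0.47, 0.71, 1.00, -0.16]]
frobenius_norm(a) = 4.29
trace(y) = 0.66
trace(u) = -0.49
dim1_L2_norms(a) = [1.21, 1.61, 1.62, 2.59, 1.54, 1.63]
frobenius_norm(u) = 2.12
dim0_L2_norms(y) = [1.45, 1.77, 1.73, 1.79, 0.76, 0.95]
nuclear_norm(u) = 3.86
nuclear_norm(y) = 6.24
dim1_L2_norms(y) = [1.57, 1.78, 1.93, 0.82, 1.44, 0.87]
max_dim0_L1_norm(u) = 2.81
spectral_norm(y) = 2.80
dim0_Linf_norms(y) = [1.11, 1.13, 1.07, 1.09, 0.46, 0.85]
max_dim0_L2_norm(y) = 1.79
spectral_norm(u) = 1.74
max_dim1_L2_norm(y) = 1.93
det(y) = -0.00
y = u @ a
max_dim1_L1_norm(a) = 4.45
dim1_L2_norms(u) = [0.89, 1.02, 1.2, 0.52, 0.79, 0.59]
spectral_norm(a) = 3.13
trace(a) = -2.10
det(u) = -0.00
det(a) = -0.04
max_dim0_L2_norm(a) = 2.82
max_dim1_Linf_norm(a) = 2.36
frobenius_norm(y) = 3.59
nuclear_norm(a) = 8.98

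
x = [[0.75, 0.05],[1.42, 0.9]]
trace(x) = 1.65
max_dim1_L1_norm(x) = 2.32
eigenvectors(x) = [[-0.24, -0.14], [0.97, -0.99]]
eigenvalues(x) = [0.55, 1.1]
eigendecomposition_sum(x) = [[0.35, -0.05], [-1.41, 0.2]] + [[0.40, 0.1], [2.83, 0.70]]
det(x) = 0.60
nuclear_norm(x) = 2.14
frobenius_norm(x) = 1.84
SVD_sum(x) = [[0.6, 0.32], [1.48, 0.79]] + [[0.15, -0.27], [-0.06, 0.11]]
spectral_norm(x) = 1.81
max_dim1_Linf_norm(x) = 1.42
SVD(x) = [[-0.38, -0.93],  [-0.93, 0.38]] @ diag([1.8111272106964964, 0.3334939679735267]) @ [[-0.88, -0.47], [-0.47, 0.88]]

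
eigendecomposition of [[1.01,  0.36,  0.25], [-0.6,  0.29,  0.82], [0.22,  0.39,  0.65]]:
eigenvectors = [[0.20+0.00j,  (0.84+0j),  (0.84-0j)], [(-0.87+0j),  (-0.29+0.28j),  -0.29-0.28j], [(0.45+0j),  (0.31+0.18j),  0.31-0.18j]]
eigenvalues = [(-0+0j), (0.98+0.17j), (0.98-0.17j)]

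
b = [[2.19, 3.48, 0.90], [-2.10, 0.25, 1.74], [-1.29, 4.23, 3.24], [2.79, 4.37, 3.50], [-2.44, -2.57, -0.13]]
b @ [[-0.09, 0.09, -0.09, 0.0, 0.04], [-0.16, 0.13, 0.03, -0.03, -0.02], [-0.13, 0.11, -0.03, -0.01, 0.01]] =[[-0.87, 0.75, -0.12, -0.11, 0.03], [-0.08, 0.03, 0.14, -0.02, -0.07], [-0.98, 0.79, 0.15, -0.16, -0.1], [-1.41, 1.20, -0.22, -0.17, 0.06], [0.65, -0.57, 0.15, 0.08, -0.05]]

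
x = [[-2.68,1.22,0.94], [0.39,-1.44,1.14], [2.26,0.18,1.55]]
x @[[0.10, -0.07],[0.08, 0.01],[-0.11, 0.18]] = [[-0.27,0.37], [-0.2,0.16], [0.07,0.12]]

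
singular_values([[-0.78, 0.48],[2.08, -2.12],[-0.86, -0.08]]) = [3.15, 0.68]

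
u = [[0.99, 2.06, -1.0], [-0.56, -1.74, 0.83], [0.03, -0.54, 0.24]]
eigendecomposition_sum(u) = [[0.46, 1.45, -0.7], [-0.55, -1.73, 0.83], [-0.29, -0.91, 0.44]] + [[0.53,0.61,-0.30],  [-0.02,-0.03,0.01],  [0.3,0.34,-0.17]] + [[0.0,  0.00,  -0.00],[0.01,  0.01,  -0.01],[0.02,  0.03,  -0.03]]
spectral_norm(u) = 3.24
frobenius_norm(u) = 3.26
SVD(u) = [[-0.77, -0.50, -0.39], [0.62, -0.42, -0.66], [0.17, -0.75, 0.64]] @ diag([3.242095031316182, 0.3044742693905405, 0.0039022037399578683]) @ [[-0.34, -0.85, 0.41],[-0.94, 0.33, -0.09],[-0.06, -0.41, -0.91]]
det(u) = 0.00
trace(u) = -0.51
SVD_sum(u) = [[0.85,2.11,-1.01], [-0.68,-1.70,0.82], [-0.19,-0.46,0.22]] + [[0.14, -0.05, 0.01], [0.12, -0.04, 0.01], [0.22, -0.08, 0.02]] + [[0.0, 0.00, 0.0], [0.00, 0.0, 0.0], [-0.00, -0.0, -0.0]]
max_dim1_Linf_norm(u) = 2.06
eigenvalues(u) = [-0.83, 0.33, -0.01]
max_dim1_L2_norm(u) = 2.49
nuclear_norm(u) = 3.55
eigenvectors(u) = [[0.6,  -0.87,  0.03],[-0.71,  0.04,  0.43],[-0.37,  -0.49,  0.9]]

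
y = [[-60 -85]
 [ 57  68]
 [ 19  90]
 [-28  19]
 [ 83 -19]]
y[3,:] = [-28, 19]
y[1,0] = 57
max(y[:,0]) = 83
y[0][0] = -60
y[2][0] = 19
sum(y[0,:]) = -145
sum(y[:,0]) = 71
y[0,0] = -60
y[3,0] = -28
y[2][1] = 90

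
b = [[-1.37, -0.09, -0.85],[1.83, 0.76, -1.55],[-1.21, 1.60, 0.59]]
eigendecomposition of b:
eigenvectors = [[-0.81+0.00j, (0.09+0.17j), 0.09-0.17j], [(0.24+0j), (0.75+0j), (0.75-0j)], [(-0.54+0j), (0.01-0.63j), (0.01+0.63j)]]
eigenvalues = [(-1.91+0j), (0.95+1.72j), (0.95-1.72j)]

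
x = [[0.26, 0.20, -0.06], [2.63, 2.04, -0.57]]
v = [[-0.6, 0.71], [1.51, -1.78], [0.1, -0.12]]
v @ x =[[1.71, 1.33, -0.37], [-4.29, -3.33, 0.92], [-0.29, -0.22, 0.06]]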